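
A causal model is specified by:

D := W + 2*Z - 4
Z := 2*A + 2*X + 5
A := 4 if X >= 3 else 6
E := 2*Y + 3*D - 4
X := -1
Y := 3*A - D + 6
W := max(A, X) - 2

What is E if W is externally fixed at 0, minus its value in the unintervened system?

The intervention breaks the incoming arrows to W: W := max(A, X) - 2 no longer applies, and W = 0.
A = 4 if X >= 3 else 6  [with X=-1]  = 6
Z = 2*A + 2*X + 5  [with A=6, X=-1]  = 15
D = W + 2*Z - 4  [with W=0, Z=15]  = 26
Y = 3*A - D + 6  [with A=6, D=26]  = -2
E = 2*Y + 3*D - 4  [with Y=-2, D=26]  = 70
Without intervention: A = 4 if X >= 3 else 6  [with X=-1]  = 6; Z = 2*A + 2*X + 5  [with A=6, X=-1]  = 15; W = max(A, X) - 2  [with A=6, X=-1]  = 4; D = W + 2*Z - 4  [with W=4, Z=15]  = 30; Y = 3*A - D + 6  [with A=6, D=30]  = -6; E = 2*Y + 3*D - 4  [with Y=-6, D=30]  = 74.
Change = 70 − 74 = -4.

-4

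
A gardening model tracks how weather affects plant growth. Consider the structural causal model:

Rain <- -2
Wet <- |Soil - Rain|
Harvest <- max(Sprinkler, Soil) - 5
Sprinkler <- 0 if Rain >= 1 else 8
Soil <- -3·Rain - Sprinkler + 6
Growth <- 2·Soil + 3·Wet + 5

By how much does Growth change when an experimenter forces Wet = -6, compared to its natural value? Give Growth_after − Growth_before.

-36

Intervening sets Wet = -6 and removes its equation (Wet <- |Soil - Rain|).
Sprinkler = 0 if Rain >= 1 else 8  [with Rain=-2]  = 8
Soil = -3·Rain - Sprinkler + 6  [with Rain=-2, Sprinkler=8]  = 4
Growth = 2·Soil + 3·Wet + 5  [with Soil=4, Wet=-6]  = -5
Without intervention: Sprinkler = 0 if Rain >= 1 else 8  [with Rain=-2]  = 8; Soil = -3·Rain - Sprinkler + 6  [with Rain=-2, Sprinkler=8]  = 4; Wet = |Soil - Rain|  [with Soil=4, Rain=-2]  = 6; Growth = 2·Soil + 3·Wet + 5  [with Soil=4, Wet=6]  = 31.
Change = -5 − 31 = -36.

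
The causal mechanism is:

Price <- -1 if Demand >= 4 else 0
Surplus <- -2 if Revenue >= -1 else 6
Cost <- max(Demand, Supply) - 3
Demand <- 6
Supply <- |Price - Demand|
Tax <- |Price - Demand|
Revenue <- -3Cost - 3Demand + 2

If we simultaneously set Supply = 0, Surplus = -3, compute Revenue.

-25

Setting Supply = 0, Surplus = -3 by intervention discards those variables' equations.
Cost = max(Demand, Supply) - 3  [with Demand=6, Supply=0]  = 3
Revenue = -3Cost - 3Demand + 2  [with Cost=3, Demand=6]  = -25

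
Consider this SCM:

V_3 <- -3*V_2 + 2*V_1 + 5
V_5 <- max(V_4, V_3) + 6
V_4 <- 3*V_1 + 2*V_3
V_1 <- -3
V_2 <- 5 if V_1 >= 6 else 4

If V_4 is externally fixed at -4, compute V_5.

2

Intervening sets V_4 = -4 and removes its equation (V_4 <- 3*V_1 + 2*V_3).
V_2 = 5 if V_1 >= 6 else 4  [with V_1=-3]  = 4
V_3 = -3*V_2 + 2*V_1 + 5  [with V_2=4, V_1=-3]  = -13
V_5 = max(V_4, V_3) + 6  [with V_4=-4, V_3=-13]  = 2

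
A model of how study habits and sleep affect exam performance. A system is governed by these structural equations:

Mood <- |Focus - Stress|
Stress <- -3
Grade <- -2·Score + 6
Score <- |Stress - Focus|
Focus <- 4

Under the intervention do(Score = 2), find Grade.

do(Score=2) replaces the equation Score <- |Stress - Focus| with the constant Score = 2.
Grade = -2·Score + 6  [with Score=2]  = 2

2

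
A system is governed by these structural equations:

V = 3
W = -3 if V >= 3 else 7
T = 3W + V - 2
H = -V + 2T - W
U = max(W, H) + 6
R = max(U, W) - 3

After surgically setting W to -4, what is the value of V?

3

Under do(W=-4), the mechanism W = -3 if V >= 3 else 7 is discarded; W is fixed at -4.
V is not downstream of the intervention, so its value is determined by the original equations.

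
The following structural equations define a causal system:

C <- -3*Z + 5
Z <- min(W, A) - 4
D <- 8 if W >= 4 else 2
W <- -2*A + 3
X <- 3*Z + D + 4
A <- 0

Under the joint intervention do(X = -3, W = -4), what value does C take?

Under do(X = -3, W = -4), each intervened variable's structural equation is replaced by its fixed value.
Z = min(W, A) - 4  [with W=-4, A=0]  = -8
C = -3*Z + 5  [with Z=-8]  = 29

29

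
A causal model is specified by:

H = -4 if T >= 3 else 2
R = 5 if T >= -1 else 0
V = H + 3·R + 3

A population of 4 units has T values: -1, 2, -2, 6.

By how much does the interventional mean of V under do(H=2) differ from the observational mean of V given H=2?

1.25

Every unit gets H=2 under the intervention. V values become 20, 20, 5, 20; E[V|do(H=2)] = 16.25.
E[V|H=2] averages over only the 3 units with H=2 (T = -1, 2, -2): V = 20, 20, 5, mean 15.
Difference = 16.25 − 15 = 1.25.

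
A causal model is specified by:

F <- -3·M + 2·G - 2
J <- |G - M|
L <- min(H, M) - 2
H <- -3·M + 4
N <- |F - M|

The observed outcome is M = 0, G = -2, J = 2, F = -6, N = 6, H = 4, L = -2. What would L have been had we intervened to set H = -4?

Intervening sets H = -4 and removes its equation (H <- -3·M + 4).
L = min(H, M) - 2  [with H=-4, M=0]  = -6

-6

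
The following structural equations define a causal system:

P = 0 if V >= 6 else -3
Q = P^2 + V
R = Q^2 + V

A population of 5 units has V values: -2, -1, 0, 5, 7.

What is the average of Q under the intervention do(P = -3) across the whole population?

do(P=-3) breaks P's dependence on V. With P=-3 fixed, Q across the units is 7, 8, 9, 14, 16, mean 10.8.

10.8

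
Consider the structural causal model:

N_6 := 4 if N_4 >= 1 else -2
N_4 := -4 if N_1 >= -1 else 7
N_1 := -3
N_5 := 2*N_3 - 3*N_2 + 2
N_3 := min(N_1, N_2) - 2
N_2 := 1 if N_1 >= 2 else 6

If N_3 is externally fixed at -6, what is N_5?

do(N_3=-6) replaces the equation N_3 := min(N_1, N_2) - 2 with the constant N_3 = -6.
N_2 = 1 if N_1 >= 2 else 6  [with N_1=-3]  = 6
N_5 = 2*N_3 - 3*N_2 + 2  [with N_3=-6, N_2=6]  = -28

-28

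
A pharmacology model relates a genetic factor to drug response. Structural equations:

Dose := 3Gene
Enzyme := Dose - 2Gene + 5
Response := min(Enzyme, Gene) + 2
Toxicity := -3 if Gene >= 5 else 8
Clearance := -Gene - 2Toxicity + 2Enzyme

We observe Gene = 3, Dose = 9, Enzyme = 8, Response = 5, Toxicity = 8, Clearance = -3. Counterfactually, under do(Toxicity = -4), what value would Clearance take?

The intervention breaks the incoming arrows to Toxicity: Toxicity := -3 if Gene >= 5 else 8 no longer applies, and Toxicity = -4.
Dose = 3Gene  [with Gene=3]  = 9
Enzyme = Dose - 2Gene + 5  [with Dose=9, Gene=3]  = 8
Clearance = -Gene - 2Toxicity + 2Enzyme  [with Gene=3, Toxicity=-4, Enzyme=8]  = 21

21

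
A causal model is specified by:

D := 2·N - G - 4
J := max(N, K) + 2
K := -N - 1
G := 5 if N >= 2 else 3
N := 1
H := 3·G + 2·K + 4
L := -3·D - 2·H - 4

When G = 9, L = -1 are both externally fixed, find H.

27

Setting G = 9, L = -1 by intervention discards those variables' equations.
K = -N - 1  [with N=1]  = -2
H = 3·G + 2·K + 4  [with G=9, K=-2]  = 27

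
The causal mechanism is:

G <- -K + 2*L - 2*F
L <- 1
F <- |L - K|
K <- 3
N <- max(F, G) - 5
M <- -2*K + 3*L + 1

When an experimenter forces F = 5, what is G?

-11

Intervening sets F = 5 and removes its equation (F <- |L - K|).
G = -K + 2*L - 2*F  [with K=3, L=1, F=5]  = -11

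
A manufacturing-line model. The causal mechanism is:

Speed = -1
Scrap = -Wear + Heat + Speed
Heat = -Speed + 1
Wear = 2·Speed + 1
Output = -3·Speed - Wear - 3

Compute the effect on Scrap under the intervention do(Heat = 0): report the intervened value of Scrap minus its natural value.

Under do(Heat=0), the mechanism Heat = -Speed + 1 is discarded; Heat is fixed at 0.
Wear = 2·Speed + 1  [with Speed=-1]  = -1
Scrap = -Wear + Heat + Speed  [with Wear=-1, Heat=0, Speed=-1]  = 0
Without intervention: Heat = -Speed + 1  [with Speed=-1]  = 2; Wear = 2·Speed + 1  [with Speed=-1]  = -1; Scrap = -Wear + Heat + Speed  [with Wear=-1, Heat=2, Speed=-1]  = 2.
Change = 0 − 2 = -2.

-2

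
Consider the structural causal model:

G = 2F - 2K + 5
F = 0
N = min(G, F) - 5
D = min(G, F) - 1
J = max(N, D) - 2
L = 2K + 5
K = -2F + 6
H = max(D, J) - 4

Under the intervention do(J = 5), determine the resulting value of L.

Intervening sets J = 5 and removes its equation (J = max(N, D) - 2).
No directed path runs from J to L, so L keeps its natural value.
K = -2F + 6  [with F=0]  = 6
L = 2K + 5  [with K=6]  = 17

17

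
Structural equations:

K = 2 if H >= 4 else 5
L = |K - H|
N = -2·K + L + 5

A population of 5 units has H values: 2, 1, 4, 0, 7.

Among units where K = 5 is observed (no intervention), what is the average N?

-1

Observing K=5 restricts to units where K's equation naturally yields 5: H ∈ {2, 1, 0}. In that subpopulation N = -2, -1, 0, mean -1.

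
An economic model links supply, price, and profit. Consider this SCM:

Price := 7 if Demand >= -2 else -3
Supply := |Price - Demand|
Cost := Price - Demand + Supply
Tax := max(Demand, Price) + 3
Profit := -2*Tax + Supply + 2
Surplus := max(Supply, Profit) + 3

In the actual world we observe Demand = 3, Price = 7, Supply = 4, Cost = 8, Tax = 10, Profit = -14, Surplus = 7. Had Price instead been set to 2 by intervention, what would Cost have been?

0

Under do(Price=2), the mechanism Price := 7 if Demand >= -2 else -3 is discarded; Price is fixed at 2.
Supply = |Price - Demand|  [with Price=2, Demand=3]  = 1
Cost = Price - Demand + Supply  [with Price=2, Demand=3, Supply=1]  = 0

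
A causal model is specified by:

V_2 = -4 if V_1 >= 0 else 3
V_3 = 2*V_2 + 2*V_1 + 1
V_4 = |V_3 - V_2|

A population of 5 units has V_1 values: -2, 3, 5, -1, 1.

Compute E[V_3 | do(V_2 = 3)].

The intervention sets V_2=3 in all 5 units regardless of V_1. Recomputing V_3 per unit gives 3, 13, 17, 5, 9; average 9.4.

9.4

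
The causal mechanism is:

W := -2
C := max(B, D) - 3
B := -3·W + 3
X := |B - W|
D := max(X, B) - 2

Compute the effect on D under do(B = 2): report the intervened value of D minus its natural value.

Under do(B=2), the mechanism B := -3·W + 3 is discarded; B is fixed at 2.
X = |B - W|  [with B=2, W=-2]  = 4
D = max(X, B) - 2  [with X=4, B=2]  = 2
Without intervention: B = -3·W + 3  [with W=-2]  = 9; X = |B - W|  [with B=9, W=-2]  = 11; D = max(X, B) - 2  [with X=11, B=9]  = 9.
Change = 2 − 9 = -7.

-7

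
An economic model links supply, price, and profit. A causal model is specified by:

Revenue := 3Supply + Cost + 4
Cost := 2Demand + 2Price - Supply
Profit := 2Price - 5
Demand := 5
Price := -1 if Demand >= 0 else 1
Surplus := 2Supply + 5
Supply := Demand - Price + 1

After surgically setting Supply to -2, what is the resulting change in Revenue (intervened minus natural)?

do(Supply=-2) replaces the equation Supply := Demand - Price + 1 with the constant Supply = -2.
Price = -1 if Demand >= 0 else 1  [with Demand=5]  = -1
Cost = 2Demand + 2Price - Supply  [with Demand=5, Price=-1, Supply=-2]  = 10
Revenue = 3Supply + Cost + 4  [with Supply=-2, Cost=10]  = 8
Without intervention: Price = -1 if Demand >= 0 else 1  [with Demand=5]  = -1; Supply = Demand - Price + 1  [with Demand=5, Price=-1]  = 7; Cost = 2Demand + 2Price - Supply  [with Demand=5, Price=-1, Supply=7]  = 1; Revenue = 3Supply + Cost + 4  [with Supply=7, Cost=1]  = 26.
Change = 8 − 26 = -18.

-18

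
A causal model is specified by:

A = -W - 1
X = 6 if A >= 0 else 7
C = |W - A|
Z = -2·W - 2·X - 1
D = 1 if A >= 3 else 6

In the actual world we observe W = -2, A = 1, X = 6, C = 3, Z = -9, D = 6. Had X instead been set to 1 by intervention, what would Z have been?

do(X=1) replaces the equation X = 6 if A >= 0 else 7 with the constant X = 1.
Z = -2·W - 2·X - 1  [with W=-2, X=1]  = 1

1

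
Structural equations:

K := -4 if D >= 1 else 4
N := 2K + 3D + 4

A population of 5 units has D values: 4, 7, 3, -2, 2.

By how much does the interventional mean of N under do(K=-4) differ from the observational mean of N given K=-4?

-3.6

Every unit gets K=-4 under the intervention. N values become 8, 17, 5, -10, 2; E[N|do(K=-4)] = 4.4.
E[N|K=-4] averages over only the 4 units with K=-4 (D = 4, 7, 3, 2): N = 8, 17, 5, 2, mean 8.
Difference = 4.4 − 8 = -3.6.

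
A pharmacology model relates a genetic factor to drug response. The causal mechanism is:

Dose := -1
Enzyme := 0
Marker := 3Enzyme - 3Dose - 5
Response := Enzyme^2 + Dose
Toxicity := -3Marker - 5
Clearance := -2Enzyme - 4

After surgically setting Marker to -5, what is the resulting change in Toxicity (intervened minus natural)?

do(Marker=-5) replaces the equation Marker := 3Enzyme - 3Dose - 5 with the constant Marker = -5.
Toxicity = -3Marker - 5  [with Marker=-5]  = 10
Without intervention: Marker = 3Enzyme - 3Dose - 5  [with Enzyme=0, Dose=-1]  = -2; Toxicity = -3Marker - 5  [with Marker=-2]  = 1.
Change = 10 − 1 = 9.

9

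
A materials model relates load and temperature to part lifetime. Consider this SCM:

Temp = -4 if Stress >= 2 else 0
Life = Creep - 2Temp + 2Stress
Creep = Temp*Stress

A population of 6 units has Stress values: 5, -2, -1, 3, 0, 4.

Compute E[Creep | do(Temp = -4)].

-6

Every unit gets Temp=-4 under the intervention. Creep values become -20, 8, 4, -12, 0, -16; E[Creep|do(Temp=-4)] = -6.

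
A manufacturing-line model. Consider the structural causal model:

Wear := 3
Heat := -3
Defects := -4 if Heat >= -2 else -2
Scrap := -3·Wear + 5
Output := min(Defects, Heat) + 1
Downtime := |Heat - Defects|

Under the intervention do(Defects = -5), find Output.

do(Defects=-5) replaces the equation Defects := -4 if Heat >= -2 else -2 with the constant Defects = -5.
Output = min(Defects, Heat) + 1  [with Defects=-5, Heat=-3]  = -4

-4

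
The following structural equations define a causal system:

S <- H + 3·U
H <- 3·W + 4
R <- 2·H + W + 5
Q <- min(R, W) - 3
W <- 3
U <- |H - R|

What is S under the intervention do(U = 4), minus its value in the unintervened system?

-51

Under do(U=4), the mechanism U <- |H - R| is discarded; U is fixed at 4.
H = 3·W + 4  [with W=3]  = 13
S = H + 3·U  [with H=13, U=4]  = 25
Without intervention: H = 3·W + 4  [with W=3]  = 13; R = 2·H + W + 5  [with H=13, W=3]  = 34; U = |H - R|  [with H=13, R=34]  = 21; S = H + 3·U  [with H=13, U=21]  = 76.
Change = 25 − 76 = -51.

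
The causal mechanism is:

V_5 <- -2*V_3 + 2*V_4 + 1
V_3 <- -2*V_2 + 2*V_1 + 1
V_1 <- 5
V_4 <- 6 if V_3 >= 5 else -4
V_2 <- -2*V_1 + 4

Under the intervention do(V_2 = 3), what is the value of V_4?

6

Under do(V_2=3), the mechanism V_2 <- -2*V_1 + 4 is discarded; V_2 is fixed at 3.
V_3 = -2*V_2 + 2*V_1 + 1  [with V_2=3, V_1=5]  = 5
V_4 = 6 if V_3 >= 5 else -4  [with V_3=5]  = 6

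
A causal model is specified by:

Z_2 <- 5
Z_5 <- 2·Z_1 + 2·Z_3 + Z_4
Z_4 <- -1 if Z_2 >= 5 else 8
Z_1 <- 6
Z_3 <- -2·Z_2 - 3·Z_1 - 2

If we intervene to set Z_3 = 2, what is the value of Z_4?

The intervention breaks the incoming arrows to Z_3: Z_3 <- -2·Z_2 - 3·Z_1 - 2 no longer applies, and Z_3 = 2.
Z_4 is not downstream of the intervention, so its value is determined by the original equations.
Z_4 = -1 if Z_2 >= 5 else 8  [with Z_2=5]  = -1

-1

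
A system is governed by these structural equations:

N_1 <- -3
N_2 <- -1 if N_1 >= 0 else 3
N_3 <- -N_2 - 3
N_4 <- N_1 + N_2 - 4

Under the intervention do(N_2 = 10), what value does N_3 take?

The intervention breaks the incoming arrows to N_2: N_2 <- -1 if N_1 >= 0 else 3 no longer applies, and N_2 = 10.
N_3 = -N_2 - 3  [with N_2=10]  = -13

-13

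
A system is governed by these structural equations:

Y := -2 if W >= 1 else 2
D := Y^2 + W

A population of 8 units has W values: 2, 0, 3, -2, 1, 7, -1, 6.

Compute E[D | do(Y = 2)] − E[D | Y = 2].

3

The intervention sets Y=2 in all 8 units regardless of W. Recomputing D per unit gives 6, 4, 7, 2, 5, 11, 3, 10; average 6.
Conditioning on Y=2 selects the 3 unit(s) with W ∈ {0, -2, -1}. Their D values: 4, 2, 3. Mean = 3.
Difference = 6 − 3 = 3.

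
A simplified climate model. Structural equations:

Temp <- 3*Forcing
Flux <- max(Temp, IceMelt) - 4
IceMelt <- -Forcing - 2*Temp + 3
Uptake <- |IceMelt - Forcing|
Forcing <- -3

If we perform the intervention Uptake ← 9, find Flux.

20

The intervention breaks the incoming arrows to Uptake: Uptake <- |IceMelt - Forcing| no longer applies, and Uptake = 9.
Since Flux is not a descendant of the intervened variable, it is unaffected.
Temp = 3*Forcing  [with Forcing=-3]  = -9
IceMelt = -Forcing - 2*Temp + 3  [with Forcing=-3, Temp=-9]  = 24
Flux = max(Temp, IceMelt) - 4  [with Temp=-9, IceMelt=24]  = 20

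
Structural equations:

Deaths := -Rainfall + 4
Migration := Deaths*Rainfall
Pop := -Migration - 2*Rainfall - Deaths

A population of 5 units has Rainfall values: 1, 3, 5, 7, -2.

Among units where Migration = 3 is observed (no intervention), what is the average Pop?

Observing Migration=3 restricts to units where Migration's equation naturally yields 3: Rainfall ∈ {1, 3}. In that subpopulation Pop = -8, -10, mean -9.

-9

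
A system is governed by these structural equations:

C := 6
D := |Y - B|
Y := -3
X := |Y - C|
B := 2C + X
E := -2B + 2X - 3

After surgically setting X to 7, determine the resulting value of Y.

-3

Under do(X=7), the mechanism X := |Y - C| is discarded; X is fixed at 7.
Since Y is not a descendant of the intervened variable, it is unaffected.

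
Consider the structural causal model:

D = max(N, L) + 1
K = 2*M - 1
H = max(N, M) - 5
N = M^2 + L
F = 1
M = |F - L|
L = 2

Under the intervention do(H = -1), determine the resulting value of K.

1

do(H=-1) replaces the equation H = max(N, M) - 5 with the constant H = -1.
Since K is not a descendant of the intervened variable, it is unaffected.
M = |F - L|  [with F=1, L=2]  = 1
K = 2*M - 1  [with M=1]  = 1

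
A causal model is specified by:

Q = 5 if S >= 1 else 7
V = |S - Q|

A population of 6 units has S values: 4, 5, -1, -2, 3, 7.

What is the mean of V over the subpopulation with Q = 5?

E[V|Q=5] averages over only the 4 units with Q=5 (S = 4, 5, 3, 7): V = 1, 0, 2, 2, mean 1.25.

1.25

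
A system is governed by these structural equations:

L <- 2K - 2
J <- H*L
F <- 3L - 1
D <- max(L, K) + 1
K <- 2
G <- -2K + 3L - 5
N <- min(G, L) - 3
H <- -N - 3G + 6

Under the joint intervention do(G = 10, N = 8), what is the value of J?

Under do(G = 10, N = 8), each intervened variable's structural equation is replaced by its fixed value.
L = 2K - 2  [with K=2]  = 2
H = -N - 3G + 6  [with N=8, G=10]  = -32
J = H*L  [with H=-32, L=2]  = -64

-64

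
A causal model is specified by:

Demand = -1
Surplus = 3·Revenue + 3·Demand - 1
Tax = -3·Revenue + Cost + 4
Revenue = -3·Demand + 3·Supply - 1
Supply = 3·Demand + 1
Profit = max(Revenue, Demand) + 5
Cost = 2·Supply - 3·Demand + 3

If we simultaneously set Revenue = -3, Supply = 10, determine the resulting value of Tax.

The joint intervention fixes Revenue = -3, Supply = 10, removing each variable's own equation.
Cost = 2·Supply - 3·Demand + 3  [with Supply=10, Demand=-1]  = 26
Tax = -3·Revenue + Cost + 4  [with Revenue=-3, Cost=26]  = 39

39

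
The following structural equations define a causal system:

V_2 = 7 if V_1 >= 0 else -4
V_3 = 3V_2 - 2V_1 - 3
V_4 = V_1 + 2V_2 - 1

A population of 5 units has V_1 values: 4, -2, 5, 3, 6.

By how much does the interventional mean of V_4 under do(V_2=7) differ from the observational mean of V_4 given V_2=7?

Every unit gets V_2=7 under the intervention. V_4 values become 17, 11, 18, 16, 19; E[V_4|do(V_2=7)] = 16.2.
Observing V_2=7 restricts to units where V_2's equation naturally yields 7: V_1 ∈ {4, 5, 3, 6}. In that subpopulation V_4 = 17, 18, 16, 19, mean 17.5.
Difference = 16.2 − 17.5 = -1.3.

-1.3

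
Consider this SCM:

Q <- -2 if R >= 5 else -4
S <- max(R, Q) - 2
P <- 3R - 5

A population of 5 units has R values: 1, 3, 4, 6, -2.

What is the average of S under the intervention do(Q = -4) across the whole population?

Every unit gets Q=-4 under the intervention. S values become -1, 1, 2, 4, -4; E[S|do(Q=-4)] = 0.4.

0.4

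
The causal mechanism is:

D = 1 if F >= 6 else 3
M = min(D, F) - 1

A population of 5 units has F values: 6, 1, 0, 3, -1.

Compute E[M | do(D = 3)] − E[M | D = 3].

0.45

The intervention sets D=3 in all 5 units regardless of F. Recomputing M per unit gives 2, 0, -1, 2, -2; average 0.2.
Conditioning on D=3 selects the 4 unit(s) with F ∈ {1, 0, 3, -1}. Their M values: 0, -1, 2, -2. Mean = -0.25.
Difference = 0.2 − (-0.25) = 0.45.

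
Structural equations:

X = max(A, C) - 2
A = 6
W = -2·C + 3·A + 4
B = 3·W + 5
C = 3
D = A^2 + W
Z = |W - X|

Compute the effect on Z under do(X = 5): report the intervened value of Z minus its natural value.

The intervention breaks the incoming arrows to X: X = max(A, C) - 2 no longer applies, and X = 5.
W = -2·C + 3·A + 4  [with C=3, A=6]  = 16
Z = |W - X|  [with W=16, X=5]  = 11
Without intervention: X = max(A, C) - 2  [with A=6, C=3]  = 4; W = -2·C + 3·A + 4  [with C=3, A=6]  = 16; Z = |W - X|  [with W=16, X=4]  = 12.
Change = 11 − 12 = -1.

-1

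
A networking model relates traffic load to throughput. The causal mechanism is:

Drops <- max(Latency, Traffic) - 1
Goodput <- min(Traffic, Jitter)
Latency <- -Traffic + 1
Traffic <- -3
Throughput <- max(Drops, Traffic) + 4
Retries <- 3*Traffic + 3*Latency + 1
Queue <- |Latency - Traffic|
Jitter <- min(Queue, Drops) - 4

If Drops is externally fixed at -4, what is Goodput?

-8

do(Drops=-4) replaces the equation Drops <- max(Latency, Traffic) - 1 with the constant Drops = -4.
Latency = -Traffic + 1  [with Traffic=-3]  = 4
Queue = |Latency - Traffic|  [with Latency=4, Traffic=-3]  = 7
Jitter = min(Queue, Drops) - 4  [with Queue=7, Drops=-4]  = -8
Goodput = min(Traffic, Jitter)  [with Traffic=-3, Jitter=-8]  = -8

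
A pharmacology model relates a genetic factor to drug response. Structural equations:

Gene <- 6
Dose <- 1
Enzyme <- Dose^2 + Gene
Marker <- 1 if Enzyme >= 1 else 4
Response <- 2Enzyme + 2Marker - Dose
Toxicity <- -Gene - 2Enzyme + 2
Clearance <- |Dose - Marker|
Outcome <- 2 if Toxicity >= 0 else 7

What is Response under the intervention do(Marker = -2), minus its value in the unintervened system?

-6

Intervening sets Marker = -2 and removes its equation (Marker <- 1 if Enzyme >= 1 else 4).
Enzyme = Dose^2 + Gene  [with Dose=1, Gene=6]  = 7
Response = 2Enzyme + 2Marker - Dose  [with Enzyme=7, Marker=-2, Dose=1]  = 9
Without intervention: Enzyme = Dose^2 + Gene  [with Dose=1, Gene=6]  = 7; Marker = 1 if Enzyme >= 1 else 4  [with Enzyme=7]  = 1; Response = 2Enzyme + 2Marker - Dose  [with Enzyme=7, Marker=1, Dose=1]  = 15.
Change = 9 − 15 = -6.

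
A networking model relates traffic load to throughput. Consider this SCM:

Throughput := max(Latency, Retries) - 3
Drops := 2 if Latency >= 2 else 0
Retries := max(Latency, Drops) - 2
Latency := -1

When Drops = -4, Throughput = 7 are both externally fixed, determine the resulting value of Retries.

-3

The joint intervention fixes Drops = -4, Throughput = 7, removing each variable's own equation.
Retries = max(Latency, Drops) - 2  [with Latency=-1, Drops=-4]  = -3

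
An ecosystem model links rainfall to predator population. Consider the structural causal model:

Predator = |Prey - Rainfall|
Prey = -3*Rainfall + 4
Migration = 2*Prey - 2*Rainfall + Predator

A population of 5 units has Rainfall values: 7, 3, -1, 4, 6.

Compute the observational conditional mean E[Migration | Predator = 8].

E[Migration|Predator=8] averages over only the 2 units with Predator=8 (Rainfall = 3, -1): Migration = -8, 24, mean 8.

8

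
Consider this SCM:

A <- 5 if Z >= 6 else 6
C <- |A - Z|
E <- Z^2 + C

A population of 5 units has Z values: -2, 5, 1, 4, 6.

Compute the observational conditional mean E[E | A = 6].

15.5

Conditioning on A=6 selects the 4 unit(s) with Z ∈ {-2, 5, 1, 4}. Their E values: 12, 26, 6, 18. Mean = 15.5.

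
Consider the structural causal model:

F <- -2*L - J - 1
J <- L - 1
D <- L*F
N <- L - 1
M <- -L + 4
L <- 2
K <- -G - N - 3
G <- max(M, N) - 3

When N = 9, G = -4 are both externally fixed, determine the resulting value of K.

Under do(N = 9, G = -4), each intervened variable's structural equation is replaced by its fixed value.
K = -G - N - 3  [with G=-4, N=9]  = -8

-8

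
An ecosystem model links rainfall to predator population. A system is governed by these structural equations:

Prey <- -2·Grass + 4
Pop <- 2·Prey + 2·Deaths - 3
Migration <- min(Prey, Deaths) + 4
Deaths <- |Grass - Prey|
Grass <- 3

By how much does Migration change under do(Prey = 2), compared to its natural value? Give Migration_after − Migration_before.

3

Under do(Prey=2), the mechanism Prey <- -2·Grass + 4 is discarded; Prey is fixed at 2.
Deaths = |Grass - Prey|  [with Grass=3, Prey=2]  = 1
Migration = min(Prey, Deaths) + 4  [with Prey=2, Deaths=1]  = 5
Without intervention: Prey = -2·Grass + 4  [with Grass=3]  = -2; Deaths = |Grass - Prey|  [with Grass=3, Prey=-2]  = 5; Migration = min(Prey, Deaths) + 4  [with Prey=-2, Deaths=5]  = 2.
Change = 5 − 2 = 3.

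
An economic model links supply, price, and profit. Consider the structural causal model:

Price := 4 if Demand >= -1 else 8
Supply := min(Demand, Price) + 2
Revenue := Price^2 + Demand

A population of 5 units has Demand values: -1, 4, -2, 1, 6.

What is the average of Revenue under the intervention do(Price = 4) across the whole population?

17.6

Every unit gets Price=4 under the intervention. Revenue values become 15, 20, 14, 17, 22; E[Revenue|do(Price=4)] = 17.6.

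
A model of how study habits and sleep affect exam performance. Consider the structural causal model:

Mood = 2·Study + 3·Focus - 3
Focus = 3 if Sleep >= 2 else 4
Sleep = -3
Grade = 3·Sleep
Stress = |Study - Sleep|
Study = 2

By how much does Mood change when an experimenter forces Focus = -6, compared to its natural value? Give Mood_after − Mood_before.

Intervening sets Focus = -6 and removes its equation (Focus = 3 if Sleep >= 2 else 4).
Mood = 2·Study + 3·Focus - 3  [with Study=2, Focus=-6]  = -17
Without intervention: Focus = 3 if Sleep >= 2 else 4  [with Sleep=-3]  = 4; Mood = 2·Study + 3·Focus - 3  [with Study=2, Focus=4]  = 13.
Change = -17 − 13 = -30.

-30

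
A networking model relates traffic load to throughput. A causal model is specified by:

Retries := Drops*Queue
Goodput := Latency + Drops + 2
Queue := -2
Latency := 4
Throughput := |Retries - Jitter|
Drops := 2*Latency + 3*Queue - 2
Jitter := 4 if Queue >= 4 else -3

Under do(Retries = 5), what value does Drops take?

0

Under do(Retries=5), the mechanism Retries := Drops*Queue is discarded; Retries is fixed at 5.
Since Drops is not a descendant of the intervened variable, it is unaffected.
Drops = 2*Latency + 3*Queue - 2  [with Latency=4, Queue=-2]  = 0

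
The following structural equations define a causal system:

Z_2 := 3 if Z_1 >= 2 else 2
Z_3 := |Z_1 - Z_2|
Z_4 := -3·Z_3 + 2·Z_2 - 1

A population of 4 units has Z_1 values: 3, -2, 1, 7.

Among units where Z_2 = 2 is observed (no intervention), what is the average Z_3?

Observing Z_2=2 restricts to units where Z_2's equation naturally yields 2: Z_1 ∈ {-2, 1}. In that subpopulation Z_3 = 4, 1, mean 2.5.

2.5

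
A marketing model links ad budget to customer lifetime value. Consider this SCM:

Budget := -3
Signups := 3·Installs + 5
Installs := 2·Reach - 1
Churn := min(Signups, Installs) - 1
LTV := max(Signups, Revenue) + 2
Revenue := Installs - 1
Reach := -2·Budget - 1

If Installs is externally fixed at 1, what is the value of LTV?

The intervention breaks the incoming arrows to Installs: Installs := 2·Reach - 1 no longer applies, and Installs = 1.
Signups = 3·Installs + 5  [with Installs=1]  = 8
Revenue = Installs - 1  [with Installs=1]  = 0
LTV = max(Signups, Revenue) + 2  [with Signups=8, Revenue=0]  = 10

10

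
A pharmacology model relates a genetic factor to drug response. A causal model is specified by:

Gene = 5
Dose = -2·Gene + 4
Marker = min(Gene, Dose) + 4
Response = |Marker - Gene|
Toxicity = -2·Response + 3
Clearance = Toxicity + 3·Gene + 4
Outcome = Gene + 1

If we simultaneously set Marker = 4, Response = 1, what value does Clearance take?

20

Setting Marker = 4, Response = 1 by intervention discards those variables' equations.
Toxicity = -2·Response + 3  [with Response=1]  = 1
Clearance = Toxicity + 3·Gene + 4  [with Toxicity=1, Gene=5]  = 20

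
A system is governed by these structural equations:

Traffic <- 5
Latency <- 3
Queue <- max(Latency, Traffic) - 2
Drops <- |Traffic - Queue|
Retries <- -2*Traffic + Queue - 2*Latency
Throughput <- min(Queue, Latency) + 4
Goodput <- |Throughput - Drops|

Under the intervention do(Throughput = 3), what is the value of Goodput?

1

Intervening sets Throughput = 3 and removes its equation (Throughput <- min(Queue, Latency) + 4).
Queue = max(Latency, Traffic) - 2  [with Latency=3, Traffic=5]  = 3
Drops = |Traffic - Queue|  [with Traffic=5, Queue=3]  = 2
Goodput = |Throughput - Drops|  [with Throughput=3, Drops=2]  = 1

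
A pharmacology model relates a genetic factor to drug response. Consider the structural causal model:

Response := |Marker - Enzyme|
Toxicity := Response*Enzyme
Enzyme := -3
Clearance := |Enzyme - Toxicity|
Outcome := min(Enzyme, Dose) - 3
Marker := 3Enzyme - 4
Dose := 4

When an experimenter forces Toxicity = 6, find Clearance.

9

The intervention breaks the incoming arrows to Toxicity: Toxicity := Response*Enzyme no longer applies, and Toxicity = 6.
Clearance = |Enzyme - Toxicity|  [with Enzyme=-3, Toxicity=6]  = 9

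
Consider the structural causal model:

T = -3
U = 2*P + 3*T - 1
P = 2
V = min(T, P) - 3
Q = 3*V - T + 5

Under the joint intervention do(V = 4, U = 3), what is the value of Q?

The joint intervention fixes V = 4, U = 3, removing each variable's own equation.
Q = 3*V - T + 5  [with V=4, T=-3]  = 20

20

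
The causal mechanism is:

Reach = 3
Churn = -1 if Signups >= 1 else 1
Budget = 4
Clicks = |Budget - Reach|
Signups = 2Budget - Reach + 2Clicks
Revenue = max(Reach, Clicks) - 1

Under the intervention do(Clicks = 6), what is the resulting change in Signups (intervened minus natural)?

The intervention breaks the incoming arrows to Clicks: Clicks = |Budget - Reach| no longer applies, and Clicks = 6.
Signups = 2Budget - Reach + 2Clicks  [with Budget=4, Reach=3, Clicks=6]  = 17
Without intervention: Clicks = |Budget - Reach|  [with Budget=4, Reach=3]  = 1; Signups = 2Budget - Reach + 2Clicks  [with Budget=4, Reach=3, Clicks=1]  = 7.
Change = 17 − 7 = 10.

10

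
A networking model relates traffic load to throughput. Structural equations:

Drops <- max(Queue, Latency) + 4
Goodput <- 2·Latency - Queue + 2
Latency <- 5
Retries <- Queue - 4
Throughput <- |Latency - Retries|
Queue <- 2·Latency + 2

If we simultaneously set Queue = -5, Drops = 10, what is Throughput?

Under do(Queue = -5, Drops = 10), each intervened variable's structural equation is replaced by its fixed value.
Retries = Queue - 4  [with Queue=-5]  = -9
Throughput = |Latency - Retries|  [with Latency=5, Retries=-9]  = 14

14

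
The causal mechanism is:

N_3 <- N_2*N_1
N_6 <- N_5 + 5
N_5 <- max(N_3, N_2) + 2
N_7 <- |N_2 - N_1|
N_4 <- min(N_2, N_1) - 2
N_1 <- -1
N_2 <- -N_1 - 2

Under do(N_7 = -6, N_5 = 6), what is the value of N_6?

Setting N_7 = -6, N_5 = 6 by intervention discards those variables' equations.
N_6 = N_5 + 5  [with N_5=6]  = 11

11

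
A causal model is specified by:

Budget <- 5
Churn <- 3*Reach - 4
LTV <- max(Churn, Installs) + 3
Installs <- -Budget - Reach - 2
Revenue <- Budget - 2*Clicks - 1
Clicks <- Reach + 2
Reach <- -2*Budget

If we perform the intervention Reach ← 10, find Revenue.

-20

Under do(Reach=10), the mechanism Reach <- -2*Budget is discarded; Reach is fixed at 10.
Clicks = Reach + 2  [with Reach=10]  = 12
Revenue = Budget - 2*Clicks - 1  [with Budget=5, Clicks=12]  = -20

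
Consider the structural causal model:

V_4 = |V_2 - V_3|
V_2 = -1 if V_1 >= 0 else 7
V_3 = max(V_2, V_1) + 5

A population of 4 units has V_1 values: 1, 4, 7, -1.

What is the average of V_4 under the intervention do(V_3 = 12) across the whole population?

do(V_3=12) breaks V_3's dependence on V_1. With V_3=12 fixed, V_4 across the units is 13, 13, 13, 5, mean 11.

11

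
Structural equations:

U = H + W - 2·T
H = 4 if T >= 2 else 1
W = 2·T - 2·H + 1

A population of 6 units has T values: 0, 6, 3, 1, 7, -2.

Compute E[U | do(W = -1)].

-3.5

do(W=-1) breaks W's dependence on T. With W=-1 fixed, U across the units is 0, -9, -3, -2, -11, 4, mean -3.5.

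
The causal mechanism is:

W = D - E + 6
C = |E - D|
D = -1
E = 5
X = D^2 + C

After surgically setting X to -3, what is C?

The intervention breaks the incoming arrows to X: X = D^2 + C no longer applies, and X = -3.
Since C is not a descendant of the intervened variable, it is unaffected.
C = |E - D|  [with E=5, D=-1]  = 6

6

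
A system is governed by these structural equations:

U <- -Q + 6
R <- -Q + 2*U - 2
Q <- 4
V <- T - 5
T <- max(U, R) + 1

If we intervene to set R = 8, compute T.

9

The intervention breaks the incoming arrows to R: R <- -Q + 2*U - 2 no longer applies, and R = 8.
U = -Q + 6  [with Q=4]  = 2
T = max(U, R) + 1  [with U=2, R=8]  = 9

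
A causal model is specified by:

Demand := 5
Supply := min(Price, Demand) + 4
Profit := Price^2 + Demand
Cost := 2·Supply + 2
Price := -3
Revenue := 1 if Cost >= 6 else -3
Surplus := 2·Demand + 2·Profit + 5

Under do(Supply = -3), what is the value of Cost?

-4

The intervention breaks the incoming arrows to Supply: Supply := min(Price, Demand) + 4 no longer applies, and Supply = -3.
Cost = 2·Supply + 2  [with Supply=-3]  = -4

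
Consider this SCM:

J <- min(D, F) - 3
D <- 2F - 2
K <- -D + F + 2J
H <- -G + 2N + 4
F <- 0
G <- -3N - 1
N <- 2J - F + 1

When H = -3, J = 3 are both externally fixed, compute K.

8

The joint intervention fixes H = -3, J = 3, removing each variable's own equation.
D = 2F - 2  [with F=0]  = -2
K = -D + F + 2J  [with D=-2, F=0, J=3]  = 8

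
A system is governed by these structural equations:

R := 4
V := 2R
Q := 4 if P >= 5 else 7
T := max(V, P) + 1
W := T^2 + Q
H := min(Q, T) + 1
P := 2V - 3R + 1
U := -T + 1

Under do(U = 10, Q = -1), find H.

Setting U = 10, Q = -1 by intervention discards those variables' equations.
V = 2R  [with R=4]  = 8
P = 2V - 3R + 1  [with V=8, R=4]  = 5
T = max(V, P) + 1  [with V=8, P=5]  = 9
H = min(Q, T) + 1  [with Q=-1, T=9]  = 0

0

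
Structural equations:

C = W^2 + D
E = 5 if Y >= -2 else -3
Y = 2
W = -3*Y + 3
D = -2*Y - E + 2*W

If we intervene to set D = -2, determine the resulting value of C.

7

Intervening sets D = -2 and removes its equation (D = -2*Y - E + 2*W).
W = -3*Y + 3  [with Y=2]  = -3
C = W^2 + D  [with W=-3, D=-2]  = 7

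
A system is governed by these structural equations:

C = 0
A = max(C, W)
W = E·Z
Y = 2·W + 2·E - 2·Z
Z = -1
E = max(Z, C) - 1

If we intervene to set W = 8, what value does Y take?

Intervening sets W = 8 and removes its equation (W = E·Z).
E = max(Z, C) - 1  [with Z=-1, C=0]  = -1
Y = 2·W + 2·E - 2·Z  [with W=8, E=-1, Z=-1]  = 16

16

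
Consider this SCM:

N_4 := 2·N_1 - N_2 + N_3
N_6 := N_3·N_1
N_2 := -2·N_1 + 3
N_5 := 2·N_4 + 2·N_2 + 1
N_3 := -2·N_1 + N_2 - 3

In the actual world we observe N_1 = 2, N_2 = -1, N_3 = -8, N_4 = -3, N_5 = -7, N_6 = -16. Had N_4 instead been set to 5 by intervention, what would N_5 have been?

9

Intervening sets N_4 = 5 and removes its equation (N_4 := 2·N_1 - N_2 + N_3).
N_2 = -2·N_1 + 3  [with N_1=2]  = -1
N_5 = 2·N_4 + 2·N_2 + 1  [with N_4=5, N_2=-1]  = 9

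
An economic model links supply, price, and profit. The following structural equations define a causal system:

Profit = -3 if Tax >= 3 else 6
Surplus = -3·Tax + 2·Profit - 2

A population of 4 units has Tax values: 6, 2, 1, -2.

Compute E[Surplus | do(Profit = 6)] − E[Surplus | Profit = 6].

-4.25

Under do(Profit=6), Profit's equation is replaced by Profit=6 for every unit. Per-unit Surplus: -8, 4, 7, 16. Mean = 4.75.
Observing Profit=6 restricts to units where Profit's equation naturally yields 6: Tax ∈ {2, 1, -2}. In that subpopulation Surplus = 4, 7, 16, mean 9.
Difference = 4.75 − 9 = -4.25.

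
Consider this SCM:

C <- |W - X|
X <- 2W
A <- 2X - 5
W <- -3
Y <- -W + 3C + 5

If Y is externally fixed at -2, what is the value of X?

The intervention breaks the incoming arrows to Y: Y <- -W + 3C + 5 no longer applies, and Y = -2.
Since X is not a descendant of the intervened variable, it is unaffected.
X = 2W  [with W=-3]  = -6

-6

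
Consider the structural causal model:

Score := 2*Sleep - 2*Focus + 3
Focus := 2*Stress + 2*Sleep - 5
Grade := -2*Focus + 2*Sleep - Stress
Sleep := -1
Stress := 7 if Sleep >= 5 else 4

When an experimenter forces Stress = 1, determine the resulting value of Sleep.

Under do(Stress=1), the mechanism Stress := 7 if Sleep >= 5 else 4 is discarded; Stress is fixed at 1.
Sleep is not downstream of the intervention, so its value is determined by the original equations.

-1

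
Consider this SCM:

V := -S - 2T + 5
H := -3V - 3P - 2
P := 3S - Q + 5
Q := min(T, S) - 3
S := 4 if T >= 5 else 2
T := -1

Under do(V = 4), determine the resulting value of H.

-59

Under do(V=4), the mechanism V := -S - 2T + 5 is discarded; V is fixed at 4.
S = 4 if T >= 5 else 2  [with T=-1]  = 2
Q = min(T, S) - 3  [with T=-1, S=2]  = -4
P = 3S - Q + 5  [with S=2, Q=-4]  = 15
H = -3V - 3P - 2  [with V=4, P=15]  = -59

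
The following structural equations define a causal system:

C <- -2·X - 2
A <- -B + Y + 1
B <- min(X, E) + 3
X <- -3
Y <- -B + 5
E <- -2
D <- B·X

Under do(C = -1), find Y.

do(C=-1) replaces the equation C <- -2·X - 2 with the constant C = -1.
Y is not downstream of the intervention, so its value is determined by the original equations.
B = min(X, E) + 3  [with X=-3, E=-2]  = 0
Y = -B + 5  [with B=0]  = 5

5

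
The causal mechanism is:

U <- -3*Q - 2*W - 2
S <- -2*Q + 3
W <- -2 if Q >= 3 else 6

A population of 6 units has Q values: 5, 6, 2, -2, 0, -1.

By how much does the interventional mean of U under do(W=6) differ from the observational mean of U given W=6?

-5.75

The intervention sets W=6 in all 6 units regardless of Q. Recomputing U per unit gives -29, -32, -20, -8, -14, -11; average -19.
Conditioning on W=6 selects the 4 unit(s) with Q ∈ {2, -2, 0, -1}. Their U values: -20, -8, -14, -11. Mean = -13.25.
Difference = -19 − (-13.25) = -5.75.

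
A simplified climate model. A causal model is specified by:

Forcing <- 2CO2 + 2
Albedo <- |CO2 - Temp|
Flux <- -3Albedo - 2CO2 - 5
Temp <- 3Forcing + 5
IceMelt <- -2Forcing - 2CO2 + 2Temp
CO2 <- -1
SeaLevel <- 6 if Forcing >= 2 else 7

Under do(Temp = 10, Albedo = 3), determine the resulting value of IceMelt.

The joint intervention fixes Temp = 10, Albedo = 3, removing each variable's own equation.
Forcing = 2CO2 + 2  [with CO2=-1]  = 0
IceMelt = -2Forcing - 2CO2 + 2Temp  [with Forcing=0, CO2=-1, Temp=10]  = 22

22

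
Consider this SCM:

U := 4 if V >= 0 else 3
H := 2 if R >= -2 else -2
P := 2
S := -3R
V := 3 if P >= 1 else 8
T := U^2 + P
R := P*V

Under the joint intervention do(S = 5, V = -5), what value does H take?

-2

The joint intervention fixes S = 5, V = -5, removing each variable's own equation.
R = P*V  [with P=2, V=-5]  = -10
H = 2 if R >= -2 else -2  [with R=-10]  = -2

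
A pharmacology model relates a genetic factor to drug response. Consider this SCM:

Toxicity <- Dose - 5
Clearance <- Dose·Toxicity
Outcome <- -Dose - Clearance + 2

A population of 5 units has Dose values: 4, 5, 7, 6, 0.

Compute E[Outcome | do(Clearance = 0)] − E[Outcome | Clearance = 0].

The intervention sets Clearance=0 in all 5 units regardless of Dose. Recomputing Outcome per unit gives -2, -3, -5, -4, 2; average -2.4.
E[Outcome|Clearance=0] averages over only the 2 units with Clearance=0 (Dose = 5, 0): Outcome = -3, 2, mean -0.5.
Difference = -2.4 − (-0.5) = -1.9.

-1.9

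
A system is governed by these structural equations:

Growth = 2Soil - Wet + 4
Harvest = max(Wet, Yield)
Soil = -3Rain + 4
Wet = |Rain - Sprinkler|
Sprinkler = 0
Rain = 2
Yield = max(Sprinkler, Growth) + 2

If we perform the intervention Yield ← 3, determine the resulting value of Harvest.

3

Intervening sets Yield = 3 and removes its equation (Yield = max(Sprinkler, Growth) + 2).
Wet = |Rain - Sprinkler|  [with Rain=2, Sprinkler=0]  = 2
Harvest = max(Wet, Yield)  [with Wet=2, Yield=3]  = 3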